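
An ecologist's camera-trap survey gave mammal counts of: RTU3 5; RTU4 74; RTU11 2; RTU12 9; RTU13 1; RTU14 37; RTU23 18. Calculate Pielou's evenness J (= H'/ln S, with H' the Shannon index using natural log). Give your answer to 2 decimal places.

0.68

Total N = 5+74+2+9+1+37+18 = 146, so the proportions are 0.0342, 0.5068, 0.0137, 0.0616, 0.0068, 0.2534, 0.1233 (working shown to 4 dp, full precision carried).
H' = −Σ pᵢ ln pᵢ = −((-0.1156) + (-0.3444) + (-0.0588) + (-0.1718) + (-0.0341) + (-0.3479) + (-0.2581)) = 1.3306.
With S = 7 species, ln S = 1.9459, so J = 1.3306/1.9459 = 0.6838, i.e. 0.68 to 2 decimal places.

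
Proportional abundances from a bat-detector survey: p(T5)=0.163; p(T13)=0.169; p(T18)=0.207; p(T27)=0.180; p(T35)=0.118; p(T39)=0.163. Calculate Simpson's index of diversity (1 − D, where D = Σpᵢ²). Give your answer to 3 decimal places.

D = 0.163² + 0.169² + 0.207² + 0.18² + 0.118² + 0.163² = 0.02657 + 0.02856 + 0.04285 + 0.03240 + 0.01392 + 0.02657 = 0.17087 (working shown to 5 dp, full precision carried).
So 1 − D = 0.82913, i.e. 0.829 to 3 decimal places.

0.829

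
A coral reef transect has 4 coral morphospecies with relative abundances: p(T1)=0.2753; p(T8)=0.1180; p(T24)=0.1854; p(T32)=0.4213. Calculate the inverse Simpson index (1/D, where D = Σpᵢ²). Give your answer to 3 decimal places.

D = 0.2753² + 0.118² + 0.1854² + 0.4213² = 0.0757901 + 0.0139240 + 0.0343732 + 0.1774937 = 0.3015809 (working shown to 7 dp, full precision carried).
So 1/D = 3.31586, i.e. 3.316 to 3 decimal places.

3.316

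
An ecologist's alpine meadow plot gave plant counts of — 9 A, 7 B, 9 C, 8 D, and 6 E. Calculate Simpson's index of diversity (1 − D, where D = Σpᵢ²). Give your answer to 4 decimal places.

0.7955

Total N = 9+7+9+8+6 = 39, so the proportions are 0.230769, 0.179487, 0.230769, 0.205128, 0.153846 (working shown to 6 dp, full precision carried).
D = 0.230769² + 0.179487² + 0.230769² + 0.205128² + 0.153846² = 0.053254 + 0.032216 + 0.053254 + 0.042078 + 0.023669 = 0.204471.
So 1 − D = 0.795529, i.e. 0.7955 to 4 decimal places.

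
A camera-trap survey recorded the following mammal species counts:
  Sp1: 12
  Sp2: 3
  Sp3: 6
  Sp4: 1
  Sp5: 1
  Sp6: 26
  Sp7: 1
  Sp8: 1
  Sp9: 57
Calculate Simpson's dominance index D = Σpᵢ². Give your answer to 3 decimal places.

Total N = 12+3+6+1+1+26+1+1+57 = 108, so the proportions are 0.11111, 0.02778, 0.05556, 0.00926, 0.00926, 0.24074, 0.00926, 0.00926, 0.52778 (working shown to 5 dp, full precision carried).
D = 0.11111² + 0.02778² + 0.05556² + 0.00926² + 0.00926² + 0.24074² + 0.00926² + 0.00926² + 0.52778² = 0.01235 + 0.00077 + 0.00309 + 0.00009 + 0.00009 + 0.05796 + 0.00009 + 0.00009 + 0.27855 = 0.35305.
To 3 decimal places, D = 0.353.

0.353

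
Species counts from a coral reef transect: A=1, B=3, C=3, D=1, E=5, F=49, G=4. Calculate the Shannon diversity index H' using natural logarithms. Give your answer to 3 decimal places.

0.994

Total N = 1+3+3+1+5+49+4 = 66, so the proportions are 0.01515, 0.04545, 0.04545, 0.01515, 0.07576, 0.74242, 0.06061 (working shown to 5 dp, full precision carried).
Each pᵢ ln pᵢ term: 0.01515×(-4.18965)=-0.06348, 0.04545×(-3.09104)=-0.14050, 0.04545×(-3.09104)=-0.14050, 0.01515×(-4.18965)=-0.06348, 0.07576×(-2.58022)=-0.19547, 0.74242×(-0.29783)=-0.22112, 0.06061×(-2.80336)=-0.16990.
Sum = -0.99445, so H' = 0.994.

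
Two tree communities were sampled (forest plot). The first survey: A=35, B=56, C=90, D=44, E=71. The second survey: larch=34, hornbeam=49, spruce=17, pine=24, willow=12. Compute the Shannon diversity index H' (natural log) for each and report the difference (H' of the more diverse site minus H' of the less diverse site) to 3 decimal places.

0.061

The first survey: N=296, proportions 0.11824, 0.18919, 0.30405, 0.14865, 0.23986, giving H' = 1.55524 (working shown to 5 dp, full precision carried).
The second survey: N=136, proportions 0.25, 0.36029, 0.125, 0.17647, 0.08824, giving H' = 1.49462.
Difference = |1.55524 − 1.49462| = 0.06062, i.e. 0.061 to 3 decimal places.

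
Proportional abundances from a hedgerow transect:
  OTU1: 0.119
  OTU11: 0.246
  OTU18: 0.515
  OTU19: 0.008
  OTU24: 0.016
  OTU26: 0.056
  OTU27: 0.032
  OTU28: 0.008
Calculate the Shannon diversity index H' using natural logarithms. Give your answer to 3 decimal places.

1.355

Each pᵢ ln pᵢ term (working shown to 5 dp, full precision carried): 0.119×(-2.12863)=-0.25331, 0.246×(-1.40242)=-0.34500, 0.515×(-0.66359)=-0.34175, 0.008×(-4.82831)=-0.03863, 0.016×(-4.13517)=-0.06616, 0.056×(-2.88240)=-0.16141, 0.032×(-3.44202)=-0.11014, 0.008×(-4.82831)=-0.03863.
Sum = -1.35503, so H' = 1.355.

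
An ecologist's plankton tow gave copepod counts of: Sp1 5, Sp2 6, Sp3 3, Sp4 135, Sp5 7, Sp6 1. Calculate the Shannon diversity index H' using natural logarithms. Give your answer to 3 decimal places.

Total N = 5+6+3+135+7+1 = 157, so the proportions are 0.03185, 0.03822, 0.01911, 0.85987, 0.04459, 0.00637 (working shown to 5 dp, full precision carried).
Each pᵢ ln pᵢ term: 0.03185×(-3.44681)=-0.10977, 0.03822×(-3.26449)=-0.12476, 0.01911×(-3.95763)=-0.07562, 0.85987×(-0.15097)=-0.12982, 0.04459×(-3.11034)=-0.13868, 0.00637×(-5.05625)=-0.03221.
Sum = -0.61085, so H' = 0.611.

0.611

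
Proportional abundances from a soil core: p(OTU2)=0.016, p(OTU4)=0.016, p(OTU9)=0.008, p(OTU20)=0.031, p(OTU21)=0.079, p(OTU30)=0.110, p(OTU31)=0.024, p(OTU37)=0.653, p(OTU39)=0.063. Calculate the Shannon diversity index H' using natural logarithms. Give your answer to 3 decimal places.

Each pᵢ ln pᵢ term (working shown to 5 dp, full precision carried): 0.016×(-4.13517)=-0.06616, 0.016×(-4.13517)=-0.06616, 0.008×(-4.82831)=-0.03863, 0.031×(-3.47377)=-0.10769, 0.079×(-2.53831)=-0.20053, 0.11×(-2.20727)=-0.24280, 0.024×(-3.72970)=-0.08951, 0.653×(-0.42618)=-0.27829, 0.063×(-2.76462)=-0.17417.
Sum = -1.26394, so H' = 1.264.

1.264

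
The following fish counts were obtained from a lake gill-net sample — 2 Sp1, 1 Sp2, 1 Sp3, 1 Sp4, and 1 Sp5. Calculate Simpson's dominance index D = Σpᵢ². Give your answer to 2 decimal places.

Total N = 2+1+1+1+1 = 6, so the proportions are 0.3333, 0.1667, 0.1667, 0.1667, 0.1667 (working shown to 4 dp, full precision carried).
D = 0.3333² + 0.1667² + 0.1667² + 0.1667² + 0.1667² = 0.1111 + 0.0278 + 0.0278 + 0.0278 + 0.0278 = 0.2222.
To 2 decimal places, D = 0.22.

0.22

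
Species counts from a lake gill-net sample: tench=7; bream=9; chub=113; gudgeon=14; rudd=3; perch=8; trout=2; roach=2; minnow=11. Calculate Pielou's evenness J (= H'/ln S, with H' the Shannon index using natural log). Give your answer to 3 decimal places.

Total N = 7+9+113+14+3+8+2+2+11 = 169, so the proportions are 0.04142, 0.05325, 0.66864, 0.08284, 0.01775, 0.04734, 0.01183, 0.01183, 0.06509 (working shown to 5 dp, full precision carried).
H' = −Σ pᵢ ln pᵢ = −((-0.13188) + (-0.15618) + (-0.26913) + (-0.20634) + (-0.07156) + (-0.14440) + (-0.05251) + (-0.05251) + (-0.17782)) = 1.26233.
With S = 9 species, ln S = 2.19722, so J = 1.26233/2.19722 = 0.57451, i.e. 0.575 to 3 decimal places.

0.575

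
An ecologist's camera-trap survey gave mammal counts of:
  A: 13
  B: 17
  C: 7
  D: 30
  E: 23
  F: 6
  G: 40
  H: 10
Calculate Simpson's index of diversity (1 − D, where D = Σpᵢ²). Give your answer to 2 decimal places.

0.83

Total N = 13+17+7+30+23+6+40+10 = 146, so the proportions are 0.089, 0.1164, 0.0479, 0.2055, 0.1575, 0.0411, 0.274, 0.0685 (working shown to 4 dp, full precision carried).
D = 0.089² + 0.1164² + 0.0479² + 0.2055² + 0.1575² + 0.0411² + 0.274² + 0.0685² = 0.0079 + 0.0136 + 0.0023 + 0.0422 + 0.0248 + 0.0017 + 0.0751 + 0.0047 = 0.1723.
So 1 − D = 0.8277, i.e. 0.83 to 2 decimal places.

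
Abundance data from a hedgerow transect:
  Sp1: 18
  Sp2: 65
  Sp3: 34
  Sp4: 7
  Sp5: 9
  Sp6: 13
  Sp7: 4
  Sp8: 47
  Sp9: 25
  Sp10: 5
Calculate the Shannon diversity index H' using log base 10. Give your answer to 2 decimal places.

0.85

Total N = 18+65+34+7+9+13+4+47+25+5 = 227, so the proportions are 0.0793, 0.2863, 0.1498, 0.0308, 0.0396, 0.0573, 0.0176, 0.207, 0.1101, 0.022 (working shown to 4 dp, full precision carried).
Each pᵢ log₁₀ pᵢ term: 0.0793×(-1.1008)=-0.0873, 0.2863×(-0.5431)=-0.1555, 0.1498×(-0.8245)=-0.1235, 0.0308×(-1.5109)=-0.0466, 0.0396×(-1.4018)=-0.0556, 0.0573×(-1.2421)=-0.0711, 0.0176×(-1.7540)=-0.0309, 0.207×(-0.6839)=-0.1416, 0.1101×(-0.9581)=-0.1055, 0.022×(-1.6571)=-0.0365.
Sum = -0.8541, so H' = 0.85.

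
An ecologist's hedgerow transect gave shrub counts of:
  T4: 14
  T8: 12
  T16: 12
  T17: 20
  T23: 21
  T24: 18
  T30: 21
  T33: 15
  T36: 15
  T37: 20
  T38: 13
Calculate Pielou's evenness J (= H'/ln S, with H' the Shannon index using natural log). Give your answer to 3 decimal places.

Total N = 14+12+12+20+21+18+21+15+15+20+13 = 181, so the proportions are 0.07735, 0.0663, 0.0663, 0.1105, 0.11602, 0.09945, 0.11602, 0.08287, 0.08287, 0.1105, 0.07182 (working shown to 5 dp, full precision carried).
H' = −Σ pᵢ ln pᵢ = −((-0.19797) + (-0.17991) + (-0.17991) + (-0.24340) + (-0.24991) + (-0.22954) + (-0.24991) + (-0.20639) + (-0.20639) + (-0.24340) + (-0.18915)) = 2.37587.
With S = 11 species, ln S = 2.39790, so J = 2.37587/2.39790 = 0.99081, i.e. 0.991 to 3 decimal places.

0.991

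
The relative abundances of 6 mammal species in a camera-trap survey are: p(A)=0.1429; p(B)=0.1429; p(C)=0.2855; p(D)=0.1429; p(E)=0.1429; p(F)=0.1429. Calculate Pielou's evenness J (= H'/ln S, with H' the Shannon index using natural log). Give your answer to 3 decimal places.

0.976

H' = −Σ pᵢ ln pᵢ = −((-0.27803) + (-0.27803) + (-0.35788) + (-0.27803) + (-0.27803) + (-0.27803)) = 1.74802 (working shown to 5 dp, full precision carried).
With S = 6 species, ln S = 1.79176, so J = 1.74802/1.79176 = 0.97559, i.e. 0.976 to 3 decimal places.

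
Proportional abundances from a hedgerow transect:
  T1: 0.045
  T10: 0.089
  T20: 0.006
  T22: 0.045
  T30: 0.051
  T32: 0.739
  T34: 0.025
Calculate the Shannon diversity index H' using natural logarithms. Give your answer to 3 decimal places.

Each pᵢ ln pᵢ term (working shown to 5 dp, full precision carried): 0.045×(-3.10109)=-0.13955, 0.089×(-2.41912)=-0.21530, 0.006×(-5.11600)=-0.03070, 0.045×(-3.10109)=-0.13955, 0.051×(-2.97593)=-0.15177, 0.739×(-0.30246)=-0.22352, 0.025×(-3.68888)=-0.09222.
Sum = -0.99261, so H' = 0.993.

0.993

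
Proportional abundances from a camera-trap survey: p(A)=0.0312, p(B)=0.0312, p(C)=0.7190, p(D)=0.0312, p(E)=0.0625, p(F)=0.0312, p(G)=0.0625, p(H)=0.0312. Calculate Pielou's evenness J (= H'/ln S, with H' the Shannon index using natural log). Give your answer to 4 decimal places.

0.5409

H' = −Σ pᵢ ln pᵢ = −((-0.108181) + (-0.108181) + (-0.237194) + (-0.108181) + (-0.173287) + (-0.108181) + (-0.173287) + (-0.108181)) = 1.124672 (working shown to 6 dp, full precision carried).
With S = 8 species, ln S = 2.079442, so J = 1.124672/2.079442 = 0.540853, i.e. 0.5409 to 4 decimal places.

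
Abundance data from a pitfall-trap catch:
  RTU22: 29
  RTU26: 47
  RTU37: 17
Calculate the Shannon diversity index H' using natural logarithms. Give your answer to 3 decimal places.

1.019

Total N = 29+47+17 = 93, so the proportions are 0.31183, 0.50538, 0.1828 (working shown to 5 dp, full precision carried).
Each pᵢ ln pᵢ term: 0.31183×(-1.16530)=-0.36337, 0.50538×(-0.68245)=-0.34490, 0.1828×(-1.69939)=-0.31064.
Sum = -1.01891, so H' = 1.019.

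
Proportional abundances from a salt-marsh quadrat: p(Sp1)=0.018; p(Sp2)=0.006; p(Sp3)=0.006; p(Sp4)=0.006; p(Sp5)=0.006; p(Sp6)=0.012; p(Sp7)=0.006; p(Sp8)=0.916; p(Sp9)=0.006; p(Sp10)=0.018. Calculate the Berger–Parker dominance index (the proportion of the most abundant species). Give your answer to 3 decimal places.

0.916

The largest proportion is 0.916, i.e. d = 0.916 to 3 decimal places.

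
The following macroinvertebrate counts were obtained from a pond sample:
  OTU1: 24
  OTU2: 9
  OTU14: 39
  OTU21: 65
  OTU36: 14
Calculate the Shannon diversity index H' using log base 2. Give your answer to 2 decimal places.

2.01

Total N = 24+9+39+65+14 = 151, so the proportions are 0.1589, 0.0596, 0.2583, 0.4305, 0.0927 (working shown to 4 dp, full precision carried).
Each pᵢ log₂ pᵢ term: 0.1589×(-2.6534)=-0.4217, 0.0596×(-4.0685)=-0.2425, 0.2583×(-1.9530)=-0.5044, 0.4305×(-1.2160)=-0.5235, 0.0927×(-3.4310)=-0.3181.
Sum = -2.0102, so H' = 2.01.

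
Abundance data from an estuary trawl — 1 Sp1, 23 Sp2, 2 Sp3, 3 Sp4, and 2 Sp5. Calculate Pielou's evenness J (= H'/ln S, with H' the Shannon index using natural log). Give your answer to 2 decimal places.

0.57

Total N = 1+23+2+3+2 = 31, so the proportions are 0.0323, 0.7419, 0.0645, 0.0968, 0.0645 (working shown to 4 dp, full precision carried).
H' = −Σ pᵢ ln pᵢ = −((-0.1108) + (-0.2215) + (-0.1768) + (-0.2260) + (-0.1768)) = 0.9119.
With S = 5 species, ln S = 1.6094, so J = 0.9119/1.6094 = 0.5666, i.e. 0.57 to 2 decimal places.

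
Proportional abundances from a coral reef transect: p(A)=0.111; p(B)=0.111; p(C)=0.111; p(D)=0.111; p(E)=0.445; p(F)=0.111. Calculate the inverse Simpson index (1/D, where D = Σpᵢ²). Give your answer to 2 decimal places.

3.85

D = 0.111² + 0.111² + 0.111² + 0.111² + 0.445² + 0.111² = 0.012321 + 0.012321 + 0.012321 + 0.012321 + 0.198025 + 0.012321 = 0.259630 (working shown to 6 dp, full precision carried).
So 1/D = 3.8516, i.e. 3.85 to 2 decimal places.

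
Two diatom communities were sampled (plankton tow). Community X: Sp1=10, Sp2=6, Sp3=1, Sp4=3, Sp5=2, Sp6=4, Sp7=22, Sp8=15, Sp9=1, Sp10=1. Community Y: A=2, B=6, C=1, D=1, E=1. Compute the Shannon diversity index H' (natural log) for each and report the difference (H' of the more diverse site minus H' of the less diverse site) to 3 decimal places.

Community X: N=65, proportions 0.153846, 0.092308, 0.015385, 0.046154, 0.030769, 0.061538, 0.338462, 0.230769, 0.015385, 0.015385, giving H' = 1.826273 (working shown to 6 dp, full precision carried).
Community Y: N=11, proportions 0.181818, 0.545455, 0.090909, 0.090909, 0.090909, giving H' = 1.294545.
Difference = |1.826273 − 1.294545| = 0.531728, i.e. 0.532 to 3 decimal places.

0.532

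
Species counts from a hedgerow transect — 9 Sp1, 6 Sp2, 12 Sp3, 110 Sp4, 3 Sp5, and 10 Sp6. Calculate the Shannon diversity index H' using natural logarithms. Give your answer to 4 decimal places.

Total N = 9+6+12+110+3+10 = 150, so the proportions are 0.06, 0.04, 0.08, 0.733333, 0.02, 0.066667 (working shown to 6 dp, full precision carried).
Each pᵢ ln pᵢ term: 0.06×(-2.813411)=-0.168805, 0.04×(-3.218876)=-0.128755, 0.08×(-2.525729)=-0.202058, 0.733333×(-0.310155)=-0.227447, 0.02×(-3.912023)=-0.078240, 0.066667×(-2.708050)=-0.180537.
Sum = -0.985842, so H' = 0.9858.

0.9858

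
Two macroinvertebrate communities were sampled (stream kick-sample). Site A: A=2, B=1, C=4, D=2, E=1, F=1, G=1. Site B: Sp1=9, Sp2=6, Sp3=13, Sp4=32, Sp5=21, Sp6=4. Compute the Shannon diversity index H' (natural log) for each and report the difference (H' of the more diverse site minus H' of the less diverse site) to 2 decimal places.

0.22

Site A: N=12, proportions 0.1667, 0.0833, 0.3333, 0.1667, 0.0833, 0.0833, 0.0833, giving H' = 1.7918 (working shown to 4 dp, full precision carried).
Site B: N=85, proportions 0.1059, 0.0706, 0.1529, 0.3765, 0.2471, 0.0471, giving H' = 1.5691.
Difference = |1.7918 − 1.5691| = 0.2227, i.e. 0.22 to 2 decimal places.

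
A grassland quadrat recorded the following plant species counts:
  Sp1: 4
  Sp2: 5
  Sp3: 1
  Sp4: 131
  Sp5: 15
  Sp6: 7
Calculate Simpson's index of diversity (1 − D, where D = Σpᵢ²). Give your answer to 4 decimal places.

Total N = 4+5+1+131+15+7 = 163, so the proportions are 0.02454, 0.030675, 0.006135, 0.803681, 0.092025, 0.042945 (working shown to 6 dp, full precision carried).
D = 0.02454² + 0.030675² + 0.006135² + 0.803681² + 0.092025² + 0.042945² = 0.000602 + 0.000941 + 0.000038 + 0.645903 + 0.008469 + 0.001844 = 0.657797.
So 1 − D = 0.342203, i.e. 0.3422 to 4 decimal places.

0.3422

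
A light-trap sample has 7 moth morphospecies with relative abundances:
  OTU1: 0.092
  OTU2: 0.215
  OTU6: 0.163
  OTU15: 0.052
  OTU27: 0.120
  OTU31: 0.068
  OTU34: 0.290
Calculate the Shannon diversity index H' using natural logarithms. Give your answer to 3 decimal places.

Each pᵢ ln pᵢ term (working shown to 5 dp, full precision carried): 0.092×(-2.38597)=-0.21951, 0.215×(-1.53712)=-0.33048, 0.163×(-1.81401)=-0.29568, 0.052×(-2.95651)=-0.15374, 0.12×(-2.12026)=-0.25443, 0.068×(-2.68825)=-0.18280, 0.29×(-1.23787)=-0.35898.
Sum = -1.79563, so H' = 1.796.

1.796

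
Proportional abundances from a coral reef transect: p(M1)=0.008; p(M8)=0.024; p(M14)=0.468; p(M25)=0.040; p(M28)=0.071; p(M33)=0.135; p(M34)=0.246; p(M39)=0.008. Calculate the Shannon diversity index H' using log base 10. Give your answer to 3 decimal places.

Each pᵢ log₁₀ pᵢ term (working shown to 5 dp, full precision carried): 0.008×(-2.09691)=-0.01678, 0.024×(-1.61979)=-0.03887, 0.468×(-0.32975)=-0.15432, 0.04×(-1.39794)=-0.05592, 0.071×(-1.14874)=-0.08156, 0.135×(-0.86967)=-0.11740, 0.246×(-0.60906)=-0.14983, 0.008×(-2.09691)=-0.01678.
Sum = -0.63146, so H' = 0.631.

0.631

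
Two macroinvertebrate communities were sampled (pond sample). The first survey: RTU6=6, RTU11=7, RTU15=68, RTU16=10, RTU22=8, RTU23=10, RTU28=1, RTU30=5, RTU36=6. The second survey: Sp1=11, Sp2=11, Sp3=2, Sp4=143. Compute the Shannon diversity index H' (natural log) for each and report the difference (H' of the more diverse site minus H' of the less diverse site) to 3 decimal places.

1.005

The first survey: N=121, proportions 0.04959, 0.05785, 0.56198, 0.08264, 0.06612, 0.08264, 0.00826, 0.04132, 0.04959, giving H' = 1.54965 (working shown to 5 dp, full precision carried).
The second survey: N=167, proportions 0.06587, 0.06587, 0.01198, 0.85629, giving H' = 0.54418.
Difference = |1.54965 − 0.54418| = 1.00547, i.e. 1.005 to 3 decimal places.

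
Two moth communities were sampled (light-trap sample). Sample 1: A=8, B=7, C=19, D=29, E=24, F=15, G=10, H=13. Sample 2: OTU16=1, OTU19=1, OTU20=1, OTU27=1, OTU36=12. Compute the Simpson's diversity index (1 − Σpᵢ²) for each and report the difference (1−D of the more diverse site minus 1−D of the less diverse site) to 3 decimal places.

0.425

Sample 1: N=125, proportions 0.064, 0.056, 0.152, 0.232, 0.192, 0.12, 0.08, 0.104, giving 1−D = 0.847360 (working shown to 6 dp, full precision carried).
Sample 2: N=16, proportions 0.0625, 0.0625, 0.0625, 0.0625, 0.75, giving 1−D = 0.421875.
Difference = |0.847360 − 0.421875| = 0.425485, i.e. 0.425 to 3 decimal places.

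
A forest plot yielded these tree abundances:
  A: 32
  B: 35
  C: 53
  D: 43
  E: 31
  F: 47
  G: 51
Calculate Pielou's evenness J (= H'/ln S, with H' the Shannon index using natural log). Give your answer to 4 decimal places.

0.9894

Total N = 32+35+53+43+31+47+51 = 292, so the proportions are 0.109589, 0.119863, 0.181507, 0.14726, 0.106164, 0.160959, 0.174658 (working shown to 6 dp, full precision carried).
H' = −Σ pᵢ ln pᵢ = −((-0.242303) + (-0.254278) + (-0.309735) + (-0.282085) + (-0.238102) + (-0.294009) + (-0.304765)) = 1.925276.
With S = 7 species, ln S = 1.945910, so J = 1.925276/1.945910 = 0.989396, i.e. 0.9894 to 4 decimal places.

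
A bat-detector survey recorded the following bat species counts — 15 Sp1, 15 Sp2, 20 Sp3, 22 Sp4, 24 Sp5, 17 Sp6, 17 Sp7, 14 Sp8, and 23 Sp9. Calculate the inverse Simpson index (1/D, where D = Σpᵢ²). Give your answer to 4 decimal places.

8.6800

Total N = 15+15+20+22+24+17+17+14+23 = 167, so the proportions are 0.089820359, 0.089820359, 0.119760479, 0.131736527, 0.143712575, 0.101796407, 0.101796407, 0.083832335, 0.137724551 (working shown to 9 dp, full precision carried).
D = 0.089820359² + 0.089820359² + 0.119760479² + 0.131736527² + 0.143712575² + 0.101796407² + 0.101796407² + 0.083832335² + 0.137724551² = 0.008067697 + 0.008067697 + 0.014342572 + 0.017354513 + 0.020653304 + 0.010362509 + 0.010362509 + 0.007027860 + 0.018968052 = 0.115206712.
So 1/D = 8.6800498, i.e. 8.6800 to 4 decimal places.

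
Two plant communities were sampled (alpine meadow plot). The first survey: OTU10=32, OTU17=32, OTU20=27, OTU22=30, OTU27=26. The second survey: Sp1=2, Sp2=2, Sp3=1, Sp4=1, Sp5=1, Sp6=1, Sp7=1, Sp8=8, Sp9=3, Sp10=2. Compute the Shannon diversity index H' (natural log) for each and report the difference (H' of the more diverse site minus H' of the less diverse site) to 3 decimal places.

The first survey: N=147, proportions 0.21769, 0.21769, 0.18367, 0.20408, 0.17687, giving H' = 1.60580 (working shown to 5 dp, full precision carried).
The second survey: N=22, proportions 0.09091, 0.09091, 0.04545, 0.04545, 0.04545, 0.04545, 0.04545, 0.36364, 0.13636, 0.09091, giving H' = 1.99603.
Difference = |1.60580 − 1.99603| = 0.39023, i.e. 0.390 to 3 decimal places.

0.390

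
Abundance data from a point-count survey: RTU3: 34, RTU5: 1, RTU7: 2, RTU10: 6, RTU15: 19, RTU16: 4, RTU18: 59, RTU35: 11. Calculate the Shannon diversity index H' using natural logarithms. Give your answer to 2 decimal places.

1.53

Total N = 34+1+2+6+19+4+59+11 = 136, so the proportions are 0.25, 0.0074, 0.0147, 0.0441, 0.1397, 0.0294, 0.4338, 0.0809 (working shown to 4 dp, full precision carried).
Each pᵢ ln pᵢ term: 0.25×(-1.3863)=-0.3466, 0.0074×(-4.9127)=-0.0361, 0.0147×(-4.2195)=-0.0621, 0.0441×(-3.1209)=-0.1377, 0.1397×(-1.9682)=-0.2750, 0.0294×(-3.5264)=-0.1037, 0.4338×(-0.8351)=-0.3623, 0.0809×(-2.5148)=-0.2034.
Sum = -1.5268, so H' = 1.53.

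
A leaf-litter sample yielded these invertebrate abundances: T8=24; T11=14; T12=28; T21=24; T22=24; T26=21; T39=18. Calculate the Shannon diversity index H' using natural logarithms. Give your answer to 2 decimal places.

1.93

Total N = 24+14+28+24+24+21+18 = 153, so the proportions are 0.1569, 0.0915, 0.183, 0.1569, 0.1569, 0.1373, 0.1176 (working shown to 4 dp, full precision carried).
Each pᵢ ln pᵢ term: 0.1569×(-1.8524)=-0.2906, 0.0915×(-2.3914)=-0.2188, 0.183×(-1.6982)=-0.3108, 0.1569×(-1.8524)=-0.2906, 0.1569×(-1.8524)=-0.2906, 0.1373×(-1.9859)=-0.2726, 0.1176×(-2.1401)=-0.2518.
Sum = -1.9257, so H' = 1.93.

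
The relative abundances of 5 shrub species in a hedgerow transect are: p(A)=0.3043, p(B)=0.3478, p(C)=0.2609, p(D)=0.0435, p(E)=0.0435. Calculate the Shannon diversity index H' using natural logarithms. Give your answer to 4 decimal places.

Each pᵢ ln pᵢ term (working shown to 6 dp, full precision carried): 0.3043×(-1.189741)=-0.362038, 0.3478×(-1.056128)=-0.367321, 0.2609×(-1.343618)=-0.350550, 0.0435×(-3.134994)=-0.136372, 0.0435×(-3.134994)=-0.136372.
Sum = -1.352654, so H' = 1.3527.

1.3527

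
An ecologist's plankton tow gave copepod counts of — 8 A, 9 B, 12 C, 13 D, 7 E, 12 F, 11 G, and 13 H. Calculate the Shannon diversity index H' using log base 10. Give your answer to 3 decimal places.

0.894

Total N = 8+9+12+13+7+12+11+13 = 85, so the proportions are 0.09412, 0.10588, 0.14118, 0.15294, 0.08235, 0.14118, 0.12941, 0.15294 (working shown to 5 dp, full precision carried).
Each pᵢ log₁₀ pᵢ term: 0.09412×(-1.02633)=-0.09660, 0.10588×(-0.97518)=-0.10325, 0.14118×(-0.85024)=-0.12003, 0.15294×(-0.81548)=-0.12472, 0.08235×(-1.08432)=-0.08930, 0.14118×(-0.85024)=-0.12003, 0.12941×(-0.88803)=-0.11492, 0.15294×(-0.81548)=-0.12472.
Sum = -0.89357, so H' = 0.894.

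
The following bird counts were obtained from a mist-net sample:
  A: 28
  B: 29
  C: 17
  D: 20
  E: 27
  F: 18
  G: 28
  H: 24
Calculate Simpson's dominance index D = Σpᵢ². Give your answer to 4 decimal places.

Total N = 28+29+17+20+27+18+28+24 = 191, so the proportions are 0.146597, 0.151832, 0.089005, 0.104712, 0.141361, 0.094241, 0.146597, 0.125654 (working shown to 6 dp, full precision carried).
D = 0.146597² + 0.151832² + 0.089005² + 0.104712² + 0.141361² + 0.094241² + 0.146597² + 0.125654² = 0.021491 + 0.023053 + 0.007922 + 0.010965 + 0.019983 + 0.008881 + 0.021491 + 0.015789 = 0.129574.
To 4 decimal places, D = 0.1296.

0.1296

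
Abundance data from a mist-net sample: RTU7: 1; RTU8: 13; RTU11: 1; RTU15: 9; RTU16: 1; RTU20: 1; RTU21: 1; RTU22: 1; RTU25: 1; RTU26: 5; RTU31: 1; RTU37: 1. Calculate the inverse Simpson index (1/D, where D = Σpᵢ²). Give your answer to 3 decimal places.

Total N = 1+13+1+9+1+1+1+1+1+5+1+1 = 36, so the proportions are 0.0277778, 0.3611111, 0.0277778, 0.25, 0.0277778, 0.0277778, 0.0277778, 0.0277778, 0.0277778, 0.1388889, 0.0277778, 0.0277778 (working shown to 7 dp, full precision carried).
D = 0.0277778² + 0.3611111² + 0.0277778² + 0.25² + 0.0277778² + 0.0277778² + 0.0277778² + 0.0277778² + 0.0277778² + 0.1388889² + 0.0277778² + 0.0277778² = 0.0007716 + 0.1304012 + 0.0007716 + 0.0625000 + 0.0007716 + 0.0007716 + 0.0007716 + 0.0007716 + 0.0007716 + 0.0192901 + 0.0007716 + 0.0007716 = 0.2191358.
So 1/D = 4.56338, i.e. 4.563 to 3 decimal places.

4.563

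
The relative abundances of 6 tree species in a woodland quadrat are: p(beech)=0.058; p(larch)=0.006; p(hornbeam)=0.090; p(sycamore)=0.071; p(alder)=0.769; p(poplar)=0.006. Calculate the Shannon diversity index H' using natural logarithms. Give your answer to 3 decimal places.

0.833

Each pᵢ ln pᵢ term (working shown to 5 dp, full precision carried): 0.058×(-2.84731)=-0.16514, 0.006×(-5.11600)=-0.03070, 0.09×(-2.40795)=-0.21672, 0.071×(-2.64508)=-0.18780, 0.769×(-0.26266)=-0.20199, 0.006×(-5.11600)=-0.03070.
Sum = -0.83304, so H' = 0.833.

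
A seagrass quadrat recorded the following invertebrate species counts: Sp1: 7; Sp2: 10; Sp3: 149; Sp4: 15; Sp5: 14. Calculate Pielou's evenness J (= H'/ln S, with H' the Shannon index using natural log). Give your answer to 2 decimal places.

0.54

Total N = 7+10+149+15+14 = 195, so the proportions are 0.0359, 0.0513, 0.7641, 0.0769, 0.0718 (working shown to 4 dp, full precision carried).
H' = −Σ pᵢ ln pᵢ = −((-0.1194) + (-0.1523) + (-0.2056) + (-0.1973) + (-0.1891)) = 0.8638.
With S = 5 species, ln S = 1.6094, so J = 0.8638/1.6094 = 0.5367, i.e. 0.54 to 2 decimal places.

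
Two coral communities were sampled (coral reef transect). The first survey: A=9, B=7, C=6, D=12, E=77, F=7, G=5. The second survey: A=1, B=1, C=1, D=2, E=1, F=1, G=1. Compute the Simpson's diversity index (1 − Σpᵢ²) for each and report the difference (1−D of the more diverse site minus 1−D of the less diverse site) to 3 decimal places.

0.261

The first survey: N=123, proportions 0.07317, 0.05691, 0.04878, 0.09756, 0.62602, 0.05691, 0.04065, giving 1−D = 0.58272 (working shown to 5 dp, full precision carried).
The second survey: N=8, proportions 0.125, 0.125, 0.125, 0.25, 0.125, 0.125, 0.125, giving 1−D = 0.84375.
Difference = |0.58272 − 0.84375| = 0.26103, i.e. 0.261 to 3 decimal places.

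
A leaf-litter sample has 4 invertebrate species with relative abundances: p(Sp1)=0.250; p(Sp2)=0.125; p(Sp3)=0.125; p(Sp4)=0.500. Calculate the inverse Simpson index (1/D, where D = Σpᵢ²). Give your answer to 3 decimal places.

D = 0.25² + 0.125² + 0.125² + 0.5² = 0.062500 + 0.015625 + 0.015625 + 0.250000 = 0.343750 (working shown to 6 dp, full precision carried).
So 1/D = 2.90909, i.e. 2.909 to 3 decimal places.

2.909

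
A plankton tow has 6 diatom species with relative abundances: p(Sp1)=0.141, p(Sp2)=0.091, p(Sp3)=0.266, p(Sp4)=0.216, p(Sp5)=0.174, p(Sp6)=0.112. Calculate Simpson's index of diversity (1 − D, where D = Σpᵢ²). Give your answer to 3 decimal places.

D = 0.141² + 0.091² + 0.266² + 0.216² + 0.174² + 0.112² = 0.01988 + 0.00828 + 0.07076 + 0.04666 + 0.03028 + 0.01254 = 0.18839 (working shown to 5 dp, full precision carried).
So 1 − D = 0.81161, i.e. 0.812 to 3 decimal places.

0.812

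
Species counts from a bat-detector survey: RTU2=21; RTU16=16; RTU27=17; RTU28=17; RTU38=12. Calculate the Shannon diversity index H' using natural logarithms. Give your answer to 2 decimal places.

Total N = 21+16+17+17+12 = 83, so the proportions are 0.253, 0.1928, 0.2048, 0.2048, 0.1446 (working shown to 4 dp, full precision carried).
Each pᵢ ln pᵢ term: 0.253×(-1.3743)=-0.3477, 0.1928×(-1.6463)=-0.3173, 0.2048×(-1.5856)=-0.3248, 0.2048×(-1.5856)=-0.3248, 0.1446×(-1.9339)=-0.2796.
Sum = -1.5942, so H' = 1.59.

1.59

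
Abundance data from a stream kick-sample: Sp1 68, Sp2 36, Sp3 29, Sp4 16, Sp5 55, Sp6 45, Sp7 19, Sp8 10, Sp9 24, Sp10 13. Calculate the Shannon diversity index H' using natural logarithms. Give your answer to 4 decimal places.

Total N = 68+36+29+16+55+45+19+10+24+13 = 315, so the proportions are 0.215873, 0.114286, 0.092063, 0.050794, 0.174603, 0.142857, 0.060317, 0.031746, 0.07619, 0.04127 (working shown to 6 dp, full precision carried).
Each pᵢ ln pᵢ term: 0.215873×(-1.533065)=-0.330947, 0.114286×(-2.169054)=-0.247892, 0.092063×(-2.385277)=-0.219597, 0.050794×(-2.979984)=-0.151364, 0.174603×(-1.745239)=-0.304724, 0.142857×(-1.945910)=-0.277987, 0.060317×(-2.808134)=-0.169379, 0.031746×(-3.449988)=-0.109523, 0.07619×(-2.574519)=-0.196154, 0.04127×(-3.187623)=-0.131553.
Sum = -2.139121, so H' = 2.1391.

2.1391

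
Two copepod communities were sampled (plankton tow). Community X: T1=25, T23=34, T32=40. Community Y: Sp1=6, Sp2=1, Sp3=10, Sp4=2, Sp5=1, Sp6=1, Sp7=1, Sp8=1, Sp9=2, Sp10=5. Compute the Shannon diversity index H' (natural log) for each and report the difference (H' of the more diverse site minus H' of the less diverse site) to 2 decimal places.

Community X: N=99, proportions 0.25253, 0.34343, 0.40404, giving H' = 1.08074 (working shown to 5 dp, full precision carried).
Community Y: N=30, proportions 0.2, 0.03333, 0.33333, 0.06667, 0.03333, 0.03333, 0.03333, 0.03333, 0.06667, 0.16667, giving H' = 1.91466.
Difference = |1.08074 − 1.91466| = 0.83392, i.e. 0.83 to 2 decimal places.

0.83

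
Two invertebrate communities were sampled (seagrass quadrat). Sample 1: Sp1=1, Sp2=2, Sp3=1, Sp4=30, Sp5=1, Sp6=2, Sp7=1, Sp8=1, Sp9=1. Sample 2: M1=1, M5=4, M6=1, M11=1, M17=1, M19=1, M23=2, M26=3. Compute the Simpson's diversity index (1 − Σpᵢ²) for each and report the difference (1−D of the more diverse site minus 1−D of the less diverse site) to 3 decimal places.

Sample 1: N=40, proportions 0.025, 0.05, 0.025, 0.75, 0.025, 0.05, 0.025, 0.025, 0.025, giving 1−D = 0.42875 (working shown to 5 dp, full precision carried).
Sample 2: N=14, proportions 0.07143, 0.28571, 0.07143, 0.07143, 0.07143, 0.07143, 0.14286, 0.21429, giving 1−D = 0.82653.
Difference = |0.42875 − 0.82653| = 0.39778, i.e. 0.398 to 3 decimal places.

0.398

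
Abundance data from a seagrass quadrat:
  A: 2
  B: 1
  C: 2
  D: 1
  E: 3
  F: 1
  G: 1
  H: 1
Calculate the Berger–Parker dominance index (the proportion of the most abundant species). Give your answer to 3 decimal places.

Total N = 2+1+2+1+3+1+1+1 = 12, so the proportions are 0.16667, 0.08333, 0.16667, 0.08333, 0.25, 0.08333, 0.08333, 0.08333 (working shown to 5 dp, full precision carried).
The largest proportion is 0.25, i.e. d = 0.250 to 3 decimal places.

0.250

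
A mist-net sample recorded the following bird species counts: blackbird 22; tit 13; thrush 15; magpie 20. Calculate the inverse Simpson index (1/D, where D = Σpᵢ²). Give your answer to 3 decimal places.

3.834

Total N = 22+13+15+20 = 70, so the proportions are 0.3142857, 0.1857143, 0.2142857, 0.2857143 (working shown to 7 dp, full precision carried).
D = 0.3142857² + 0.1857143² + 0.2142857² + 0.2857143² = 0.0987755 + 0.0344898 + 0.0459184 + 0.0816327 = 0.2608163.
So 1/D = 3.83412, i.e. 3.834 to 3 decimal places.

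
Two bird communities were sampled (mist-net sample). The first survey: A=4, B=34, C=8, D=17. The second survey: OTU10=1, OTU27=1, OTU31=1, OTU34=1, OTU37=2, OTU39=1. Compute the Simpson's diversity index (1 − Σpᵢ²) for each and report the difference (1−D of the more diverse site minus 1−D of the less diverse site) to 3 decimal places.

0.201

The first survey: N=63, proportions 0.0634921, 0.5396825, 0.1269841, 0.2698413, giving 1−D = 0.6157722 (working shown to 7 dp, full precision carried).
The second survey: N=7, proportions 0.1428571, 0.1428571, 0.1428571, 0.1428571, 0.2857143, 0.1428571, giving 1−D = 0.8163265.
Difference = |0.6157722 − 0.8163265| = 0.2005543, i.e. 0.201 to 3 decimal places.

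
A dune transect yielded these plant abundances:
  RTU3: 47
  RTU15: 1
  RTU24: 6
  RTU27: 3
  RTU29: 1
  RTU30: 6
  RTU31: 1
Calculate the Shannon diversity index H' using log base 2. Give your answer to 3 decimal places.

Total N = 47+1+6+3+1+6+1 = 65, so the proportions are 0.72308, 0.01538, 0.09231, 0.04615, 0.01538, 0.09231, 0.01538 (working shown to 5 dp, full precision carried).
Each pᵢ log₂ pᵢ term: 0.72308×(-0.46778)=-0.33824, 0.01538×(-6.02237)=-0.09265, 0.09231×(-3.43741)=-0.31730, 0.04615×(-4.43741)=-0.20480, 0.01538×(-6.02237)=-0.09265, 0.09231×(-3.43741)=-0.31730, 0.01538×(-6.02237)=-0.09265.
Sum = -1.45560, so H' = 1.456.

1.456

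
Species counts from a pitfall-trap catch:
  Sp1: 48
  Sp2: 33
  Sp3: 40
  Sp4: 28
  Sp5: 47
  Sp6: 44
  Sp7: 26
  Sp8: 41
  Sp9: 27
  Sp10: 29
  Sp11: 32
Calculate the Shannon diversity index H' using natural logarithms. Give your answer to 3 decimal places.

2.374

Total N = 48+33+40+28+47+44+26+41+27+29+32 = 395, so the proportions are 0.12152, 0.08354, 0.10127, 0.07089, 0.11899, 0.11139, 0.06582, 0.1038, 0.06835, 0.07342, 0.08101 (working shown to 5 dp, full precision carried).
Each pᵢ ln pᵢ term: 0.12152×(-2.10768)=-0.25612, 0.08354×(-2.48238)=-0.20739, 0.10127×(-2.29001)=-0.23190, 0.07089×(-2.64668)=-0.18761, 0.11899×(-2.12874)=-0.25329, 0.11139×(-2.19470)=-0.24447, 0.06582×(-2.72079)=-0.17909, 0.1038×(-2.26531)=-0.23513, 0.06835×(-2.68305)=-0.18340, 0.07342×(-2.61159)=-0.19174, 0.08101×(-2.51315)=-0.20360.
Sum = -2.37375, so H' = 2.374.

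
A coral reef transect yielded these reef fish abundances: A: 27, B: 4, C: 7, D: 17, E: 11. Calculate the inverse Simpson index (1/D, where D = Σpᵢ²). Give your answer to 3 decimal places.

3.618

Total N = 27+4+7+17+11 = 66, so the proportions are 0.4090909, 0.0606061, 0.1060606, 0.2575758, 0.1666667 (working shown to 7 dp, full precision carried).
D = 0.4090909² + 0.0606061² + 0.1060606² + 0.2575758² + 0.1666667² = 0.1673554 + 0.0036731 + 0.0112489 + 0.0663453 + 0.0277778 = 0.2764004.
So 1/D = 3.61794, i.e. 3.618 to 3 decimal places.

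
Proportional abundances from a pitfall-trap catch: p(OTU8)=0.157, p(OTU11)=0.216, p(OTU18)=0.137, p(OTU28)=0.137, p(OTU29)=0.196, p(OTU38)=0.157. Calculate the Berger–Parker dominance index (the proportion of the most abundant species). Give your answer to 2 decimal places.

The largest proportion is 0.216, i.e. d = 0.22 to 2 decimal places.

0.22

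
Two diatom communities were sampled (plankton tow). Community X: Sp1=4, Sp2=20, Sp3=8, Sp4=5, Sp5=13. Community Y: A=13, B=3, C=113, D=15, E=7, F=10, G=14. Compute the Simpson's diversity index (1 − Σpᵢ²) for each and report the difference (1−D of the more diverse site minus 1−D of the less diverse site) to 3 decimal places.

0.172

Community X: N=50, proportions 0.08, 0.4, 0.16, 0.1, 0.26, giving 1−D = 0.73040 (working shown to 5 dp, full precision carried).
Community Y: N=175, proportions 0.07429, 0.01714, 0.64571, 0.08571, 0.04, 0.05714, 0.08, giving 1−D = 0.55863.
Difference = |0.73040 − 0.55863| = 0.17177, i.e. 0.172 to 3 decimal places.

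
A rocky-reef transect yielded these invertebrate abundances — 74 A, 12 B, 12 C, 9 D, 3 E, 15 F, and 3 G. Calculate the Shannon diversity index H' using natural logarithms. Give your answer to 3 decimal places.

1.374

Total N = 74+12+12+9+3+15+3 = 128, so the proportions are 0.57812, 0.09375, 0.09375, 0.07031, 0.02344, 0.11719, 0.02344 (working shown to 5 dp, full precision carried).
Each pᵢ ln pᵢ term: 0.57812×(-0.54797)=-0.31679, 0.09375×(-2.36712)=-0.22192, 0.09375×(-2.36712)=-0.22192, 0.07031×(-2.65481)=-0.18667, 0.02344×(-3.75342)=-0.08797, 0.11719×(-2.14398)=-0.25125, 0.02344×(-3.75342)=-0.08797.
Sum = -1.37448, so H' = 1.374.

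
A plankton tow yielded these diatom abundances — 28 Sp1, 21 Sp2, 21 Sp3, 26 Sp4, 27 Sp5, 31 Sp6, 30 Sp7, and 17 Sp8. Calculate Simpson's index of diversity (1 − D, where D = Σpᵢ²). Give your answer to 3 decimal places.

0.871

Total N = 28+21+21+26+27+31+30+17 = 201, so the proportions are 0.1393, 0.10448, 0.10448, 0.12935, 0.13433, 0.15423, 0.14925, 0.08458 (working shown to 5 dp, full precision carried).
D = 0.1393² + 0.10448² + 0.10448² + 0.12935² + 0.13433² + 0.15423² + 0.14925² + 0.08458² = 0.01941 + 0.01092 + 0.01092 + 0.01673 + 0.01804 + 0.02379 + 0.02228 + 0.00715 = 0.12923.
So 1 − D = 0.87077, i.e. 0.871 to 3 decimal places.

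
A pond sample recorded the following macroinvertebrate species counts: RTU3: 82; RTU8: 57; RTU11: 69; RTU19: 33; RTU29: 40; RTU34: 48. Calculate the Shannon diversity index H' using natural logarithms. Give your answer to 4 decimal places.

1.7452

Total N = 82+57+69+33+40+48 = 329, so the proportions are 0.2492401, 0.1732523, 0.2097264, 0.100304, 0.1215805, 0.1458967 (working shown to 7 dp, full precision carried).
Each pᵢ ln pᵢ term: 0.2492401×(-1.3893385)=-0.3462789, 0.1732523×(-1.7530065)=-0.3037124, 0.2097264×(-1.5619512)=-0.3275825, 0.100304×(-2.2995502)=-0.2306540, 0.1215805×(-2.1071783)=-0.2561919, 0.1458967×(-1.9248567)=-0.2808302.
Sum = -1.7452498, so H' = 1.7452.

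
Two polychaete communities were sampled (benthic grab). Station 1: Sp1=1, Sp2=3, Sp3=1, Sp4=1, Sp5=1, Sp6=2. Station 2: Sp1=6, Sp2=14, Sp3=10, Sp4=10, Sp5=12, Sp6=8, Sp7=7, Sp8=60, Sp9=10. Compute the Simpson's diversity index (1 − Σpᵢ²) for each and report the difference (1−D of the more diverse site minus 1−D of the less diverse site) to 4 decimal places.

Station 1: N=9, proportions 0.111111, 0.333333, 0.111111, 0.111111, 0.111111, 0.222222, giving 1−D = 0.790123 (working shown to 6 dp, full precision carried).
Station 2: N=137, proportions 0.043796, 0.10219, 0.072993, 0.072993, 0.087591, 0.058394, 0.051095, 0.437956, 0.072993, giving 1−D = 0.766157.
Difference = |0.790123 − 0.766157| = 0.023966, i.e. 0.0240 to 4 decimal places.

0.0240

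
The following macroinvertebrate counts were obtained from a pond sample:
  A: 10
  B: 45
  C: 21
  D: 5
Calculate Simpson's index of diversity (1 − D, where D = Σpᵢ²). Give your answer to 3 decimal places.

Total N = 10+45+21+5 = 81, so the proportions are 0.12346, 0.55556, 0.25926, 0.06173 (working shown to 5 dp, full precision carried).
D = 0.12346² + 0.55556² + 0.25926² + 0.06173² = 0.01524 + 0.30864 + 0.06722 + 0.00381 = 0.39491.
So 1 − D = 0.60509, i.e. 0.605 to 3 decimal places.

0.605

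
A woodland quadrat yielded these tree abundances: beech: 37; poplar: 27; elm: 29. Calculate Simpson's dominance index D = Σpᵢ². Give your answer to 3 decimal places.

Total N = 37+27+29 = 93, so the proportions are 0.39785, 0.29032, 0.31183 (working shown to 5 dp, full precision carried).
D = 0.39785² + 0.29032² + 0.31183² = 0.15828 + 0.08429 + 0.09724 = 0.33981.
To 3 decimal places, D = 0.340.

0.340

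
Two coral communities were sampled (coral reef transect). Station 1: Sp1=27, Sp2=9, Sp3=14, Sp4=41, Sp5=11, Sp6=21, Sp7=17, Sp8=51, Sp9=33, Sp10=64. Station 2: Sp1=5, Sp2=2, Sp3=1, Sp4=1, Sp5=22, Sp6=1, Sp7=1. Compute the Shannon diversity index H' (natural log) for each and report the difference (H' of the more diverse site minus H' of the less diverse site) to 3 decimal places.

Station 1: N=288, proportions 0.09375, 0.03125, 0.04861, 0.14236, 0.03819, 0.07292, 0.05903, 0.17708, 0.11458, 0.22222, giving H' = 2.12644 (working shown to 5 dp, full precision carried).
Station 2: N=33, proportions 0.15152, 0.06061, 0.0303, 0.0303, 0.66667, 0.0303, 0.0303, giving H' = 1.14995.
Difference = |2.12644 − 1.14995| = 0.97649, i.e. 0.976 to 3 decimal places.

0.976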